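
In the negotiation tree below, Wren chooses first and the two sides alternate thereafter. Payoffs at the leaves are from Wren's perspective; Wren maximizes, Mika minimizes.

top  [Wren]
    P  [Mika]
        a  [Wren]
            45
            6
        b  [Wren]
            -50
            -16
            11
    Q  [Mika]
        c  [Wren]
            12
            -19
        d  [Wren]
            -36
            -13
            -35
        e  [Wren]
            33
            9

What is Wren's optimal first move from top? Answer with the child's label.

P

a (Wren): max(45, 6) = 45
b (Wren): max(-50, -16, 11) = 11
P (Mika): min(45, 11) = 11
c (Wren): max(12, -19) = 12
d (Wren): max(-36, -13, -35) = -13
e (Wren): max(33, 9) = 33
Q (Mika): min(12, -13, 33) = -13
top (Wren): max(11, -13) = 11
Wren at top wants the highest of {P=11, Q=-13}, so chooses P.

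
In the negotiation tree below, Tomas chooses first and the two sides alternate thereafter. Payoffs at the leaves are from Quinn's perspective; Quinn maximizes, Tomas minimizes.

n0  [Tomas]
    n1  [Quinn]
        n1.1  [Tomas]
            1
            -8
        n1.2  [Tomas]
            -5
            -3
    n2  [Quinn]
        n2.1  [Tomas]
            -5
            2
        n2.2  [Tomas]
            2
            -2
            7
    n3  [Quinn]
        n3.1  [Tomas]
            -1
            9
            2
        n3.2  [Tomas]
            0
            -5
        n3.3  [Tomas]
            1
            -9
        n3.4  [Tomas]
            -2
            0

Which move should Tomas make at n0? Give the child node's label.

n1

n1.1 (Tomas): min(1, -8) = -8
n1.2 (Tomas): min(-5, -3) = -5
n1 (Quinn): max(-8, -5) = -5
n2.1 (Tomas): min(-5, 2) = -5
n2.2 (Tomas): min(2, -2, 7) = -2
n2 (Quinn): max(-5, -2) = -2
n3.1 (Tomas): min(-1, 9, 2) = -1
n3.2 (Tomas): min(0, -5) = -5
n3.3 (Tomas): min(1, -9) = -9
n3.4 (Tomas): min(-2, 0) = -2
n3 (Quinn): max(-1, -5, -9, -2) = -1
n0 (Tomas): min(-5, -2, -1) = -5
Tomas at n0 wants the lowest of {n1=-5, n2=-2, n3=-1}, so chooses n1.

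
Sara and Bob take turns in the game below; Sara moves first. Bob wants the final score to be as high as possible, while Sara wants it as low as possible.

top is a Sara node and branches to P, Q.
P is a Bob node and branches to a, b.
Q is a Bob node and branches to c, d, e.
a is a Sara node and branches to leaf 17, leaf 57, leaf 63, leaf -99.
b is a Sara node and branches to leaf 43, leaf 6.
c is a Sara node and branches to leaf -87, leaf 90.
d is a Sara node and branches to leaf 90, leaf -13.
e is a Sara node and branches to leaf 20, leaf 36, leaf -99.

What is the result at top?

-13

a (Sara): min(17, 57, 63, -99) = -99
b (Sara): min(43, 6) = 6
P (Bob): max(-99, 6) = 6
c (Sara): min(-87, 90) = -87
d (Sara): min(90, -13) = -13
e (Sara): min(20, 36, -99) = -99
Q (Bob): max(-87, -13, -99) = -13
top (Sara): min(6, -13) = -13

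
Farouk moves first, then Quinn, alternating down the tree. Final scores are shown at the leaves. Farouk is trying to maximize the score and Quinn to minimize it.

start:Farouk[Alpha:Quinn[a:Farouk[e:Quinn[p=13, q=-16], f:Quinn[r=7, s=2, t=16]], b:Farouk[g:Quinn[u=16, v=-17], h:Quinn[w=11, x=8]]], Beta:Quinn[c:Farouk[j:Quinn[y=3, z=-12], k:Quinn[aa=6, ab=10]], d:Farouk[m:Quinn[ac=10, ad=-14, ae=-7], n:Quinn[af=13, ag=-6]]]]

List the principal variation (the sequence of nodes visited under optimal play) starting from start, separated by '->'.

e (Quinn): min(13, -16) = -16
f (Quinn): min(7, 2, 16) = 2
a (Farouk): max(-16, 2) = 2
g (Quinn): min(16, -17) = -17
h (Quinn): min(11, 8) = 8
b (Farouk): max(-17, 8) = 8
Alpha (Quinn): min(2, 8) = 2
j (Quinn): min(3, -12) = -12
k (Quinn): min(6, 10) = 6
c (Farouk): max(-12, 6) = 6
m (Quinn): min(10, -14, -7) = -14
n (Quinn): min(13, -6) = -6
d (Farouk): max(-14, -6) = -6
Beta (Quinn): min(6, -6) = -6
start (Farouk): max(2, -6) = 2
At start, Farouk picks Alpha (highest: 2).
At Alpha, Quinn picks a (lowest: 2).
At a, Farouk picks f (highest: 2).
At f, Quinn picks s (lowest: 2).
Terminal value 2.

start -> Alpha -> a -> f -> s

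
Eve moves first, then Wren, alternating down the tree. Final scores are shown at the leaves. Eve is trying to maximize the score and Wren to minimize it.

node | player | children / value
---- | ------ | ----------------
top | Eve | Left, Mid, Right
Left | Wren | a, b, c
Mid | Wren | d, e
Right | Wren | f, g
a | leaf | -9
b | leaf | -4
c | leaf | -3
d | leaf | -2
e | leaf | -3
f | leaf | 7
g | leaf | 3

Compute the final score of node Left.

Left (Wren): min(-9, -4, -3) = -9

-9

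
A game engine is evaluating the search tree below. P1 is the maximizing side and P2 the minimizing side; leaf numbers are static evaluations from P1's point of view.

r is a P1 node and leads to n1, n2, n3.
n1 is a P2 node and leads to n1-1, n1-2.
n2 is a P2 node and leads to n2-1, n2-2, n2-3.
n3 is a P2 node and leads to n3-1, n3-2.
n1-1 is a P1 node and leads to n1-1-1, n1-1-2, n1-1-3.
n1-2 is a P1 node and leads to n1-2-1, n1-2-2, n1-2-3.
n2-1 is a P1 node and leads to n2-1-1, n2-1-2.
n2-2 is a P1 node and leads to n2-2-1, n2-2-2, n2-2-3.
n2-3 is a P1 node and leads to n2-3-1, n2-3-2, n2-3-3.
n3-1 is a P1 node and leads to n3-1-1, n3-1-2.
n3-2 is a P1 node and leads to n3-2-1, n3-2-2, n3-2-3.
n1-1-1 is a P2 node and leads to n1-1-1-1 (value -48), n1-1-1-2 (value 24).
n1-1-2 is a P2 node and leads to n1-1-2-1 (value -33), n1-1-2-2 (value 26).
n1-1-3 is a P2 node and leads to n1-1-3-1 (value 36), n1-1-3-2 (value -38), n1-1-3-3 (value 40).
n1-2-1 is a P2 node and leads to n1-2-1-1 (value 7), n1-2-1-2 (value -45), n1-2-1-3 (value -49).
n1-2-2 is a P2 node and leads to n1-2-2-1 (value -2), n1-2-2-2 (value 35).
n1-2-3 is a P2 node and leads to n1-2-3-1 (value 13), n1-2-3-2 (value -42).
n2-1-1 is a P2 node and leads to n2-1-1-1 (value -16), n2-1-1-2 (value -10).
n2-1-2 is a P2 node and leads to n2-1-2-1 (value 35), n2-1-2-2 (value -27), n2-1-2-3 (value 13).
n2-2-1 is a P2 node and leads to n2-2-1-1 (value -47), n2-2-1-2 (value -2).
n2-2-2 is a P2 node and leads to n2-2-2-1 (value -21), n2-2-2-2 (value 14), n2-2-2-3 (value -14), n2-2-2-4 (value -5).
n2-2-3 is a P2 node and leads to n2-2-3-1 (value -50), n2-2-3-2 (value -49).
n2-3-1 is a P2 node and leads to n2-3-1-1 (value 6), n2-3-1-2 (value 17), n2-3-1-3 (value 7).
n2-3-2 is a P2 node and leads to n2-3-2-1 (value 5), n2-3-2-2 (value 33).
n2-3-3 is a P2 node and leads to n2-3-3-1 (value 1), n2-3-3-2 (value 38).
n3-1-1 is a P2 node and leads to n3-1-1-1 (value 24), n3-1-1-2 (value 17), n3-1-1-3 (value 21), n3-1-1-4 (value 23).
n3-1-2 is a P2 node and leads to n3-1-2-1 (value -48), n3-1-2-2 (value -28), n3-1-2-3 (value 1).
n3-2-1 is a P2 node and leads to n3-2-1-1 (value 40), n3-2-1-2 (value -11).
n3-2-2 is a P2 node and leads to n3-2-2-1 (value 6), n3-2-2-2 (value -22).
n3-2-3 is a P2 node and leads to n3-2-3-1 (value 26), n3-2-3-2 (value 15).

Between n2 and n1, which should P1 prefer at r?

n2-1-1 (P2): min(-16, -10) = -16
n2-1-2 (P2): min(35, -27, 13) = -27
n2-1 (P1): max(-16, -27) = -16
n2-2-1 (P2): min(-47, -2) = -47
n2-2-2 (P2): min(-21, 14, -14, -5) = -21
n2-2-3 (P2): min(-50, -49) = -50
n2-2 (P1): max(-47, -21, -50) = -21
n2-3-1 (P2): min(6, 17, 7) = 6
n2-3-2 (P2): min(5, 33) = 5
n2-3-3 (P2): min(1, 38) = 1
n2-3 (P1): max(6, 5, 1) = 6
n2 (P2): min(-16, -21, 6) = -21
n1-1-1 (P2): min(-48, 24) = -48
n1-1-2 (P2): min(-33, 26) = -33
n1-1-3 (P2): min(36, -38, 40) = -38
n1-1 (P1): max(-48, -33, -38) = -33
n1-2-1 (P2): min(7, -45, -49) = -49
n1-2-2 (P2): min(-2, 35) = -2
n1-2-3 (P2): min(13, -42) = -42
n1-2 (P1): max(-49, -2, -42) = -2
n1 (P2): min(-33, -2) = -33
P1 prefers the higher value; n2=-21, n1=-33. n2 is better since -21 > -33.

n2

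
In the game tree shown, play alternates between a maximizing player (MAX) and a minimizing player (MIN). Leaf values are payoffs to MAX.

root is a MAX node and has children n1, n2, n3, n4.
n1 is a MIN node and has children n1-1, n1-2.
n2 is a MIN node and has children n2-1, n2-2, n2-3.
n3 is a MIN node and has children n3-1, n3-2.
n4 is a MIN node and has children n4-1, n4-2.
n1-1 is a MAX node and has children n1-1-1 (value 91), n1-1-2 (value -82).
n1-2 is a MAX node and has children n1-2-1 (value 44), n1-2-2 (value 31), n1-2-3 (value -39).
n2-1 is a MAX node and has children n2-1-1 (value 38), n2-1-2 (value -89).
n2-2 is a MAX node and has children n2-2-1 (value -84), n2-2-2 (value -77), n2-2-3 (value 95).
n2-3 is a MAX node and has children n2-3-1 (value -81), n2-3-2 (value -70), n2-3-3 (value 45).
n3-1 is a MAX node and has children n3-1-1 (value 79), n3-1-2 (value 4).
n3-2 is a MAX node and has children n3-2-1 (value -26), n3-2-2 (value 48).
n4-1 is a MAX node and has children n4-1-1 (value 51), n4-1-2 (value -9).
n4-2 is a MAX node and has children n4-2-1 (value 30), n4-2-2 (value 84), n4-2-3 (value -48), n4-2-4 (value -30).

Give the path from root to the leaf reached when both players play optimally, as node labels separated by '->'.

root -> n4 -> n4-1 -> n4-1-1

n1-1 (MAX): max(91, -82) = 91
n1-2 (MAX): max(44, 31, -39) = 44
n1 (MIN): min(91, 44) = 44
n2-1 (MAX): max(38, -89) = 38
n2-2 (MAX): max(-84, -77, 95) = 95
n2-3 (MAX): max(-81, -70, 45) = 45
n2 (MIN): min(38, 95, 45) = 38
n3-1 (MAX): max(79, 4) = 79
n3-2 (MAX): max(-26, 48) = 48
n3 (MIN): min(79, 48) = 48
n4-1 (MAX): max(51, -9) = 51
n4-2 (MAX): max(30, 84, -48, -30) = 84
n4 (MIN): min(51, 84) = 51
root (MAX): max(44, 38, 48, 51) = 51
At root, MAX picks n4 (highest: 51).
At n4, MIN picks n4-1 (lowest: 51).
At n4-1, MAX picks n4-1-1 (highest: 51).
Terminal value 51.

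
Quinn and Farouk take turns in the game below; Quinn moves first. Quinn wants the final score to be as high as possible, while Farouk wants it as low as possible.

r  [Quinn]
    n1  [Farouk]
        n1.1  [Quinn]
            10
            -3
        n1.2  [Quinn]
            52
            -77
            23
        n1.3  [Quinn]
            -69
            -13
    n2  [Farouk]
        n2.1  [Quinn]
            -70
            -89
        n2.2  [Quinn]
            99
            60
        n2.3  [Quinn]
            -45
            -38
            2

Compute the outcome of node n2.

n2.1 (Quinn): max(-70, -89) = -70
n2.2 (Quinn): max(99, 60) = 99
n2.3 (Quinn): max(-45, -38, 2) = 2
n2 (Farouk): min(-70, 99, 2) = -70

-70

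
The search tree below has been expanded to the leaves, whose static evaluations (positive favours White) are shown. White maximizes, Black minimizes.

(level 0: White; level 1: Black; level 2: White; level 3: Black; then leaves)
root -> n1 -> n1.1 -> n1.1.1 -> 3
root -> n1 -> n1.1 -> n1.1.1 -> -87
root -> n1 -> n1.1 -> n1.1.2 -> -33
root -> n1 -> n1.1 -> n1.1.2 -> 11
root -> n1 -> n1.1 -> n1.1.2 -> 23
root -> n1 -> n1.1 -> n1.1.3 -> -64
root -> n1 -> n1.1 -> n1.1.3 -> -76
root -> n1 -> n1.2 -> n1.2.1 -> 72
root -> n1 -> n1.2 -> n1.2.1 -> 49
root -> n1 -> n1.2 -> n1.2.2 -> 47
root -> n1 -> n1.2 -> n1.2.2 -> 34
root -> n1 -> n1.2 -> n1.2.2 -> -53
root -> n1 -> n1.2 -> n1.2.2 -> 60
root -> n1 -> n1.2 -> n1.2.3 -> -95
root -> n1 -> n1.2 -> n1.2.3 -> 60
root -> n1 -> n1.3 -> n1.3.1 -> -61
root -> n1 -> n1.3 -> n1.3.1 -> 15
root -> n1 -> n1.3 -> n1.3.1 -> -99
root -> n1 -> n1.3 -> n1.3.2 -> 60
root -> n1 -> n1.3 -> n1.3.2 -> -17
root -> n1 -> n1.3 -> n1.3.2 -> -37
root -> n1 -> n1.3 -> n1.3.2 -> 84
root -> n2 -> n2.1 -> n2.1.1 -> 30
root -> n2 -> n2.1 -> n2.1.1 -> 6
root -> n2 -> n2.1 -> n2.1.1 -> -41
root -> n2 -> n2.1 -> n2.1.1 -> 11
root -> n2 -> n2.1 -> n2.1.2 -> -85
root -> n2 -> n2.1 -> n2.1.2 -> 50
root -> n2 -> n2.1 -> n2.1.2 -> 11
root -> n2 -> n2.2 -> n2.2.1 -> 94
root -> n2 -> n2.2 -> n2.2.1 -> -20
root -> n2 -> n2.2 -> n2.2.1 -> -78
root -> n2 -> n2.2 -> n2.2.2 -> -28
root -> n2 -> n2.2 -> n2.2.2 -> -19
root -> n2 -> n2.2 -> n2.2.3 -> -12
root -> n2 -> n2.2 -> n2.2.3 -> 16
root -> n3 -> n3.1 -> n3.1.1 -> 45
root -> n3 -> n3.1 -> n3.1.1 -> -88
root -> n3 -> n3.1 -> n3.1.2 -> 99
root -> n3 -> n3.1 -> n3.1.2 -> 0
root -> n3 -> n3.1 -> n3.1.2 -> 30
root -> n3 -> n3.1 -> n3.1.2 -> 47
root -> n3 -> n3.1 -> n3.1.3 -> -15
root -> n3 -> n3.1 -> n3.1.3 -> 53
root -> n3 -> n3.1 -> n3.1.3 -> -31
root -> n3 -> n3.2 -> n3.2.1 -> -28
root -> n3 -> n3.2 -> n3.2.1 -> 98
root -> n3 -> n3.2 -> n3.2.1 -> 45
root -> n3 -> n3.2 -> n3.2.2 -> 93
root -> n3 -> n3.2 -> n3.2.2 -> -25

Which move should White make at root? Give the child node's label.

n1.1.1 (Black): min(3, -87) = -87
n1.1.2 (Black): min(-33, 11, 23) = -33
n1.1.3 (Black): min(-64, -76) = -76
n1.1 (White): max(-87, -33, -76) = -33
n1.2.1 (Black): min(72, 49) = 49
n1.2.2 (Black): min(47, 34, -53, 60) = -53
n1.2.3 (Black): min(-95, 60) = -95
n1.2 (White): max(49, -53, -95) = 49
n1.3.1 (Black): min(-61, 15, -99) = -99
n1.3.2 (Black): min(60, -17, -37, 84) = -37
n1.3 (White): max(-99, -37) = -37
n1 (Black): min(-33, 49, -37) = -37
n2.1.1 (Black): min(30, 6, -41, 11) = -41
n2.1.2 (Black): min(-85, 50, 11) = -85
n2.1 (White): max(-41, -85) = -41
n2.2.1 (Black): min(94, -20, -78) = -78
n2.2.2 (Black): min(-28, -19) = -28
n2.2.3 (Black): min(-12, 16) = -12
n2.2 (White): max(-78, -28, -12) = -12
n2 (Black): min(-41, -12) = -41
n3.1.1 (Black): min(45, -88) = -88
n3.1.2 (Black): min(99, 0, 30, 47) = 0
n3.1.3 (Black): min(-15, 53, -31) = -31
n3.1 (White): max(-88, 0, -31) = 0
n3.2.1 (Black): min(-28, 98, 45) = -28
n3.2.2 (Black): min(93, -25) = -25
n3.2 (White): max(-28, -25) = -25
n3 (Black): min(0, -25) = -25
root (White): max(-37, -41, -25) = -25
White at root wants the highest of {n1=-37, n2=-41, n3=-25}, so chooses n3.

n3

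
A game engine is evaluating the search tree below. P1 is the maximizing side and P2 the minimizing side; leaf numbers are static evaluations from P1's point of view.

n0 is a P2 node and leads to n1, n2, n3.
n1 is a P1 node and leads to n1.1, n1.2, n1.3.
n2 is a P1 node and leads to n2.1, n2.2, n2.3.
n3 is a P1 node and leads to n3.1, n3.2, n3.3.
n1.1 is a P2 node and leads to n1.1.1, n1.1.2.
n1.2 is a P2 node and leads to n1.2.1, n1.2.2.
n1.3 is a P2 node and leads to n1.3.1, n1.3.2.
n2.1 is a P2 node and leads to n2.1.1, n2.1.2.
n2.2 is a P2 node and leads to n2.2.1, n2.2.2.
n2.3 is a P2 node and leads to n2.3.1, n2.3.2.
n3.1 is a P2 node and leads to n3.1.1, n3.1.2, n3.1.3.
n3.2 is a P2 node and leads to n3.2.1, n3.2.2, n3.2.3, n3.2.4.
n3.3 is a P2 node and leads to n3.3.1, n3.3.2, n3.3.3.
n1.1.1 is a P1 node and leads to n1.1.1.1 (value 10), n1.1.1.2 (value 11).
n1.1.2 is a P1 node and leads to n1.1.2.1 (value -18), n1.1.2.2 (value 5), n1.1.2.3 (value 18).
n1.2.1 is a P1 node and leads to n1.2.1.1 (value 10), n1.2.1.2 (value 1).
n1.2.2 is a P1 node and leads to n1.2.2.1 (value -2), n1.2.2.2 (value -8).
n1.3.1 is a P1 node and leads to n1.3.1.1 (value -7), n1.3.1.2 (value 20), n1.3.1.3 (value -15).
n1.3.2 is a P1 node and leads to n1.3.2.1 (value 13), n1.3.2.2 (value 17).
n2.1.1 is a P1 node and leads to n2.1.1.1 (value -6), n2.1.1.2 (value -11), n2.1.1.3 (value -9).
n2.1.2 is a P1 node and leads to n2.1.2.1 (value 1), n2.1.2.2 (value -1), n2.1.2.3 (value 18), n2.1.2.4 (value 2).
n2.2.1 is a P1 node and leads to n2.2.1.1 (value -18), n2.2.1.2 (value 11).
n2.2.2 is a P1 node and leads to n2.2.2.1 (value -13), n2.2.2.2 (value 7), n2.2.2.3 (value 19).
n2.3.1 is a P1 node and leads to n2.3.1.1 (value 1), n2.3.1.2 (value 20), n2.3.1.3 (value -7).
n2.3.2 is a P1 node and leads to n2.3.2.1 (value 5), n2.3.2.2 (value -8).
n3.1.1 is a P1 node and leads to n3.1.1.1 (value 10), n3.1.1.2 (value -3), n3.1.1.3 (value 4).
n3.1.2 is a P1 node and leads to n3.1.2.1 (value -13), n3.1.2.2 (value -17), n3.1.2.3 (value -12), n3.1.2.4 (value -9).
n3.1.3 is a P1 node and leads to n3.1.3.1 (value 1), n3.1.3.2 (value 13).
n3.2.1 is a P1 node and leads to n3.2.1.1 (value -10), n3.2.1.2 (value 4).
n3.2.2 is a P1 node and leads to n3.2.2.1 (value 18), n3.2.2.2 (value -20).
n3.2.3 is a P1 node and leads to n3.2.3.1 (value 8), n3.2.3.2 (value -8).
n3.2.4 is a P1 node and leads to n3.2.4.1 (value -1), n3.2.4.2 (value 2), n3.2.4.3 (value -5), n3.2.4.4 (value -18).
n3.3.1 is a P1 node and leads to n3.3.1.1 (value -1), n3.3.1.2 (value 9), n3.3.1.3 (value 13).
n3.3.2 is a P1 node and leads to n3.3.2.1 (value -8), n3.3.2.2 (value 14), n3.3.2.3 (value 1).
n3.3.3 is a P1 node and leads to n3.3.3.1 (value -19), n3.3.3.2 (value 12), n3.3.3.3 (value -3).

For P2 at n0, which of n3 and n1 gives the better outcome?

n3

n3.1.1 (P1): max(10, -3, 4) = 10
n3.1.2 (P1): max(-13, -17, -12, -9) = -9
n3.1.3 (P1): max(1, 13) = 13
n3.1 (P2): min(10, -9, 13) = -9
n3.2.1 (P1): max(-10, 4) = 4
n3.2.2 (P1): max(18, -20) = 18
n3.2.3 (P1): max(8, -8) = 8
n3.2.4 (P1): max(-1, 2, -5, -18) = 2
n3.2 (P2): min(4, 18, 8, 2) = 2
n3.3.1 (P1): max(-1, 9, 13) = 13
n3.3.2 (P1): max(-8, 14, 1) = 14
n3.3.3 (P1): max(-19, 12, -3) = 12
n3.3 (P2): min(13, 14, 12) = 12
n3 (P1): max(-9, 2, 12) = 12
n1.1.1 (P1): max(10, 11) = 11
n1.1.2 (P1): max(-18, 5, 18) = 18
n1.1 (P2): min(11, 18) = 11
n1.2.1 (P1): max(10, 1) = 10
n1.2.2 (P1): max(-2, -8) = -2
n1.2 (P2): min(10, -2) = -2
n1.3.1 (P1): max(-7, 20, -15) = 20
n1.3.2 (P1): max(13, 17) = 17
n1.3 (P2): min(20, 17) = 17
n1 (P1): max(11, -2, 17) = 17
P2 prefers the lower value; n3=12, n1=17. n3 is better since 12 < 17.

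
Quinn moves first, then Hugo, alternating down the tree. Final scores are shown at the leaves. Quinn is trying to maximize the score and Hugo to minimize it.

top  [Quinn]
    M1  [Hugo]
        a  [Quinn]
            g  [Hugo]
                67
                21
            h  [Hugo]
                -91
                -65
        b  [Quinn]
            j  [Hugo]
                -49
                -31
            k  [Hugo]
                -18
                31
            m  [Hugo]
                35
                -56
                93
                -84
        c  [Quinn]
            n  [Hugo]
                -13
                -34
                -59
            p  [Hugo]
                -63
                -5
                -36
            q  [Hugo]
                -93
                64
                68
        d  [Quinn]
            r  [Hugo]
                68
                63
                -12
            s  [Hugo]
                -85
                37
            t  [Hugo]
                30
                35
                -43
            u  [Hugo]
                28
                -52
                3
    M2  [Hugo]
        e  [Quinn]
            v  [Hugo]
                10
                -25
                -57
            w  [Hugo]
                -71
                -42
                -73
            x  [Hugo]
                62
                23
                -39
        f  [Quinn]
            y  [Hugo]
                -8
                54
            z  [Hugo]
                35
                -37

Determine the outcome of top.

g (Hugo): min(67, 21) = 21
h (Hugo): min(-91, -65) = -91
a (Quinn): max(21, -91) = 21
j (Hugo): min(-49, -31) = -49
k (Hugo): min(-18, 31) = -18
m (Hugo): min(35, -56, 93, -84) = -84
b (Quinn): max(-49, -18, -84) = -18
n (Hugo): min(-13, -34, -59) = -59
p (Hugo): min(-63, -5, -36) = -63
q (Hugo): min(-93, 64, 68) = -93
c (Quinn): max(-59, -63, -93) = -59
r (Hugo): min(68, 63, -12) = -12
s (Hugo): min(-85, 37) = -85
t (Hugo): min(30, 35, -43) = -43
u (Hugo): min(28, -52, 3) = -52
d (Quinn): max(-12, -85, -43, -52) = -12
M1 (Hugo): min(21, -18, -59, -12) = -59
v (Hugo): min(10, -25, -57) = -57
w (Hugo): min(-71, -42, -73) = -73
x (Hugo): min(62, 23, -39) = -39
e (Quinn): max(-57, -73, -39) = -39
y (Hugo): min(-8, 54) = -8
z (Hugo): min(35, -37) = -37
f (Quinn): max(-8, -37) = -8
M2 (Hugo): min(-39, -8) = -39
top (Quinn): max(-59, -39) = -39

-39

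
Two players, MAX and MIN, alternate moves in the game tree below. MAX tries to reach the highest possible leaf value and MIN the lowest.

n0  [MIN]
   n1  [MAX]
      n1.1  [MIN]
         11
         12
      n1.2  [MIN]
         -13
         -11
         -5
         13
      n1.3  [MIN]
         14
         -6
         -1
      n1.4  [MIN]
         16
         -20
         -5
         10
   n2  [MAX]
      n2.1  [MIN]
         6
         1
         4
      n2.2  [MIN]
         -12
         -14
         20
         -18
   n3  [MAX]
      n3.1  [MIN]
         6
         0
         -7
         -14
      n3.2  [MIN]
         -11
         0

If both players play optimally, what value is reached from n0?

n1.1 (MIN): min(11, 12) = 11
n1.2 (MIN): min(-13, -11, -5, 13) = -13
n1.3 (MIN): min(14, -6, -1) = -6
n1.4 (MIN): min(16, -20, -5, 10) = -20
n1 (MAX): max(11, -13, -6, -20) = 11
n2.1 (MIN): min(6, 1, 4) = 1
n2.2 (MIN): min(-12, -14, 20, -18) = -18
n2 (MAX): max(1, -18) = 1
n3.1 (MIN): min(6, 0, -7, -14) = -14
n3.2 (MIN): min(-11, 0) = -11
n3 (MAX): max(-14, -11) = -11
n0 (MIN): min(11, 1, -11) = -11

-11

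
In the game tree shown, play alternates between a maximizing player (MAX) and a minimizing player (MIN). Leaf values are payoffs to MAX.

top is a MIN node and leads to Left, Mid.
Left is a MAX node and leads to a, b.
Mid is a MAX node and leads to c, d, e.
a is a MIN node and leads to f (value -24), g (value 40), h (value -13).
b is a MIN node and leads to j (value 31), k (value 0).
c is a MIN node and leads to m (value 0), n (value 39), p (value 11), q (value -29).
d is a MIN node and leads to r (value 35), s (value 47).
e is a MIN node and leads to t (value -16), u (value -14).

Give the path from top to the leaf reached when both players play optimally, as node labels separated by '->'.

a (MIN): min(-24, 40, -13) = -24
b (MIN): min(31, 0) = 0
Left (MAX): max(-24, 0) = 0
c (MIN): min(0, 39, 11, -29) = -29
d (MIN): min(35, 47) = 35
e (MIN): min(-16, -14) = -16
Mid (MAX): max(-29, 35, -16) = 35
top (MIN): min(0, 35) = 0
At top, MIN picks Left (lowest: 0).
At Left, MAX picks b (highest: 0).
At b, MIN picks k (lowest: 0).
Terminal value 0.

top -> Left -> b -> k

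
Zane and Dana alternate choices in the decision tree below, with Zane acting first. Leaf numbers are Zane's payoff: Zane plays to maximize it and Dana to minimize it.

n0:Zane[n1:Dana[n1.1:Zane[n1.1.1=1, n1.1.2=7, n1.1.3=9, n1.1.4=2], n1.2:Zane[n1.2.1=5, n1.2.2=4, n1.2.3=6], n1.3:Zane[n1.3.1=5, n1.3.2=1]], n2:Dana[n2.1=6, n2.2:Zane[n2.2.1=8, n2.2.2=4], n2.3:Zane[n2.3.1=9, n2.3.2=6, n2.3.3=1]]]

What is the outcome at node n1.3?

n1.3 (Zane): max(5, 1) = 5

5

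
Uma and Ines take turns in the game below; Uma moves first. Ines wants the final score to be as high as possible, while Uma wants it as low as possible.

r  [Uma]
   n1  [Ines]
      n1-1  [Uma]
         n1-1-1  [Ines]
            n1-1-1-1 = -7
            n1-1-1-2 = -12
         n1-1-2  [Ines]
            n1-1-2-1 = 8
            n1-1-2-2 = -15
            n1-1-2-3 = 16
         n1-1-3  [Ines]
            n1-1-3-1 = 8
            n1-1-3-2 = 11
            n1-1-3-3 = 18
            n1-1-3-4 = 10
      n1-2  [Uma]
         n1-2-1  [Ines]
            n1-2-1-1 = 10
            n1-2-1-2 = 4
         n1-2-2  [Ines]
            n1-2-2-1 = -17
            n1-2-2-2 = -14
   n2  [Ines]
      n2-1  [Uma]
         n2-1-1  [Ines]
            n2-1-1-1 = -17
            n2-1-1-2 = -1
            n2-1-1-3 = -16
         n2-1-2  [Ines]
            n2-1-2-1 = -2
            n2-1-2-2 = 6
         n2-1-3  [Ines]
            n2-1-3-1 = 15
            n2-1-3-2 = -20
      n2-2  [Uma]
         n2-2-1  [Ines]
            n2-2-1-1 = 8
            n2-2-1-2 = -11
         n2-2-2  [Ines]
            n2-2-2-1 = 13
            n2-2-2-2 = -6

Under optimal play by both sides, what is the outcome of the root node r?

-7

n1-1-1 (Ines): max(-7, -12) = -7
n1-1-2 (Ines): max(8, -15, 16) = 16
n1-1-3 (Ines): max(8, 11, 18, 10) = 18
n1-1 (Uma): min(-7, 16, 18) = -7
n1-2-1 (Ines): max(10, 4) = 10
n1-2-2 (Ines): max(-17, -14) = -14
n1-2 (Uma): min(10, -14) = -14
n1 (Ines): max(-7, -14) = -7
n2-1-1 (Ines): max(-17, -1, -16) = -1
n2-1-2 (Ines): max(-2, 6) = 6
n2-1-3 (Ines): max(15, -20) = 15
n2-1 (Uma): min(-1, 6, 15) = -1
n2-2-1 (Ines): max(8, -11) = 8
n2-2-2 (Ines): max(13, -6) = 13
n2-2 (Uma): min(8, 13) = 8
n2 (Ines): max(-1, 8) = 8
r (Uma): min(-7, 8) = -7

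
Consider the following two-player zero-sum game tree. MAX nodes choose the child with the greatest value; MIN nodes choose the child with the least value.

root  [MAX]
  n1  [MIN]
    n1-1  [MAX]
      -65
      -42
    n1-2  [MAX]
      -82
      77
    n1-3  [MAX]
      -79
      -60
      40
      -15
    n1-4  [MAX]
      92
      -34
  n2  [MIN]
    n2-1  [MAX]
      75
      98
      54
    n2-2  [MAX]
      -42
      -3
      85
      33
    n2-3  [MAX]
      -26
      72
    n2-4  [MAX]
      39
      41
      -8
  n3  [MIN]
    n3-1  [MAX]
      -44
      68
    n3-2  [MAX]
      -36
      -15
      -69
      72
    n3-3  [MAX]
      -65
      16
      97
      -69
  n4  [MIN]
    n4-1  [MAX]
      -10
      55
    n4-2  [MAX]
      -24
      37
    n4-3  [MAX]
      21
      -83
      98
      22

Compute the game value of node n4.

37

n4-1 (MAX): max(-10, 55) = 55
n4-2 (MAX): max(-24, 37) = 37
n4-3 (MAX): max(21, -83, 98, 22) = 98
n4 (MIN): min(55, 37, 98) = 37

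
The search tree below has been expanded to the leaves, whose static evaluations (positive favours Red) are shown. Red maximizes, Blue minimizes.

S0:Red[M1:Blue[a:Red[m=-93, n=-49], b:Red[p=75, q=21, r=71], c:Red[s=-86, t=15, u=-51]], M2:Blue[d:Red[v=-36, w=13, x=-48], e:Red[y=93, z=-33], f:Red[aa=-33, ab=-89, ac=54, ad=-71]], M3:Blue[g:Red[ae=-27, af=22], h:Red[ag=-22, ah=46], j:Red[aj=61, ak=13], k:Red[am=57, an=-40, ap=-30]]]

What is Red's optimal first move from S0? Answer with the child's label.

M3

a (Red): max(-93, -49) = -49
b (Red): max(75, 21, 71) = 75
c (Red): max(-86, 15, -51) = 15
M1 (Blue): min(-49, 75, 15) = -49
d (Red): max(-36, 13, -48) = 13
e (Red): max(93, -33) = 93
f (Red): max(-33, -89, 54, -71) = 54
M2 (Blue): min(13, 93, 54) = 13
g (Red): max(-27, 22) = 22
h (Red): max(-22, 46) = 46
j (Red): max(61, 13) = 61
k (Red): max(57, -40, -30) = 57
M3 (Blue): min(22, 46, 61, 57) = 22
S0 (Red): max(-49, 13, 22) = 22
Red at S0 wants the highest of {M1=-49, M2=13, M3=22}, so chooses M3.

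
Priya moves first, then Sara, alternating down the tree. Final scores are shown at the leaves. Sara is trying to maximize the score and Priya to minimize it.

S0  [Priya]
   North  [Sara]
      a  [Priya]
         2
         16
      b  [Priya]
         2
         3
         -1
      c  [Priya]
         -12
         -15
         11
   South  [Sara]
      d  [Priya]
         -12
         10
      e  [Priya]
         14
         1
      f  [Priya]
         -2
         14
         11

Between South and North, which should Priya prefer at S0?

South

d (Priya): min(-12, 10) = -12
e (Priya): min(14, 1) = 1
f (Priya): min(-2, 14, 11) = -2
South (Sara): max(-12, 1, -2) = 1
a (Priya): min(2, 16) = 2
b (Priya): min(2, 3, -1) = -1
c (Priya): min(-12, -15, 11) = -15
North (Sara): max(2, -1, -15) = 2
Priya prefers the lower value; South=1, North=2. South is better since 1 < 2.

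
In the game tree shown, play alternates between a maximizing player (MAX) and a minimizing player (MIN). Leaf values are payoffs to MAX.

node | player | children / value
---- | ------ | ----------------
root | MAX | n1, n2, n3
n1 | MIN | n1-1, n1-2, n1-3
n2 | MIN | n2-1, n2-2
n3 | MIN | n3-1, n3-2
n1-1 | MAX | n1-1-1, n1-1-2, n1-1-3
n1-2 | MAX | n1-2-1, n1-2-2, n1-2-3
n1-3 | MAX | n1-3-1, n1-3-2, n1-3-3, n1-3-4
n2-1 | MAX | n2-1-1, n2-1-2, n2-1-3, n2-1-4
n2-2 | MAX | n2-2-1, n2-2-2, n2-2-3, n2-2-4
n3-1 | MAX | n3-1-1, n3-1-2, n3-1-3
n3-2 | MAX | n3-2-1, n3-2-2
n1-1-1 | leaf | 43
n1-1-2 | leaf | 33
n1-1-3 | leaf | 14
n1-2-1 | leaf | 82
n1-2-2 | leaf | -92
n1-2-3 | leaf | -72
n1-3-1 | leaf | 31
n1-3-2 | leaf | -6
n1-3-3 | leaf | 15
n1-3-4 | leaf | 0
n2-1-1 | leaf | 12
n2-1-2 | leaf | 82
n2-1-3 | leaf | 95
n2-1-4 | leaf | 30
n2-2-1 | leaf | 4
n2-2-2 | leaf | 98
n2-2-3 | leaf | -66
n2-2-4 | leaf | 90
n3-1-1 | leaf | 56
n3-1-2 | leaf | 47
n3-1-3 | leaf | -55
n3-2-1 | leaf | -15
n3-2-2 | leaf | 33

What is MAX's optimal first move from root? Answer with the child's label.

n2

n1-1 (MAX): max(43, 33, 14) = 43
n1-2 (MAX): max(82, -92, -72) = 82
n1-3 (MAX): max(31, -6, 15, 0) = 31
n1 (MIN): min(43, 82, 31) = 31
n2-1 (MAX): max(12, 82, 95, 30) = 95
n2-2 (MAX): max(4, 98, -66, 90) = 98
n2 (MIN): min(95, 98) = 95
n3-1 (MAX): max(56, 47, -55) = 56
n3-2 (MAX): max(-15, 33) = 33
n3 (MIN): min(56, 33) = 33
root (MAX): max(31, 95, 33) = 95
MAX at root wants the highest of {n1=31, n2=95, n3=33}, so chooses n2.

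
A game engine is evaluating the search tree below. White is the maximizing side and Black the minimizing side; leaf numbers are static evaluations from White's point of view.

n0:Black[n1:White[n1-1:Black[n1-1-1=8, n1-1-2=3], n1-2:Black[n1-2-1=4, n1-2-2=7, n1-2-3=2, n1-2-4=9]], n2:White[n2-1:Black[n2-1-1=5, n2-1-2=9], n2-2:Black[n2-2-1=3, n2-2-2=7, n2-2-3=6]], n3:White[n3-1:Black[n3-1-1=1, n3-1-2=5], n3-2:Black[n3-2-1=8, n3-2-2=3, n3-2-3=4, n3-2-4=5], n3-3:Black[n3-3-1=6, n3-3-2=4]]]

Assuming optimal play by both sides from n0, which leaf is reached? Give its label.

n1-1-2

n1-1 (Black): min(8, 3) = 3
n1-2 (Black): min(4, 7, 2, 9) = 2
n1 (White): max(3, 2) = 3
n2-1 (Black): min(5, 9) = 5
n2-2 (Black): min(3, 7, 6) = 3
n2 (White): max(5, 3) = 5
n3-1 (Black): min(1, 5) = 1
n3-2 (Black): min(8, 3, 4, 5) = 3
n3-3 (Black): min(6, 4) = 4
n3 (White): max(1, 3, 4) = 4
n0 (Black): min(3, 5, 4) = 3
At n0, Black picks n1 (lowest: 3).
At n1, White picks n1-1 (highest: 3).
At n1-1, Black picks n1-1-2 (lowest: 3).
Terminal value 3.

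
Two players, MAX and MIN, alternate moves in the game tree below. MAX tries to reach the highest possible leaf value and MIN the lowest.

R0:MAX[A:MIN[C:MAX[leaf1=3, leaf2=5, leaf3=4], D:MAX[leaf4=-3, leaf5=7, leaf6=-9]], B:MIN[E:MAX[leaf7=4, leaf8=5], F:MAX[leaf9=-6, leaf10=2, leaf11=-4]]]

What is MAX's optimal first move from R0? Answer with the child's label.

C (MAX): max(3, 5, 4) = 5
D (MAX): max(-3, 7, -9) = 7
A (MIN): min(5, 7) = 5
E (MAX): max(4, 5) = 5
F (MAX): max(-6, 2, -4) = 2
B (MIN): min(5, 2) = 2
R0 (MAX): max(5, 2) = 5
MAX at R0 wants the highest of {A=5, B=2}, so chooses A.

A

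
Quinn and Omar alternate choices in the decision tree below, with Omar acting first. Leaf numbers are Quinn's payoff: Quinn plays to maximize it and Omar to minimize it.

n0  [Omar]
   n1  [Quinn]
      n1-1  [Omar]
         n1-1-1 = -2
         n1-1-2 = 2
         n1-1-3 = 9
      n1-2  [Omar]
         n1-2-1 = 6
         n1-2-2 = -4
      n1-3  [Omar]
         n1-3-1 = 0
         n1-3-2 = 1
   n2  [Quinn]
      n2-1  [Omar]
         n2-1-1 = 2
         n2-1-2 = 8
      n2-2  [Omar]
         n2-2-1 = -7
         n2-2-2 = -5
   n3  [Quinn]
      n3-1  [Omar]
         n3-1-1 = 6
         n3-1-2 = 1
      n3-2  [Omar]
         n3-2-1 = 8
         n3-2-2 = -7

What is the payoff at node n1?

0

n1-1 (Omar): min(-2, 2, 9) = -2
n1-2 (Omar): min(6, -4) = -4
n1-3 (Omar): min(0, 1) = 0
n1 (Quinn): max(-2, -4, 0) = 0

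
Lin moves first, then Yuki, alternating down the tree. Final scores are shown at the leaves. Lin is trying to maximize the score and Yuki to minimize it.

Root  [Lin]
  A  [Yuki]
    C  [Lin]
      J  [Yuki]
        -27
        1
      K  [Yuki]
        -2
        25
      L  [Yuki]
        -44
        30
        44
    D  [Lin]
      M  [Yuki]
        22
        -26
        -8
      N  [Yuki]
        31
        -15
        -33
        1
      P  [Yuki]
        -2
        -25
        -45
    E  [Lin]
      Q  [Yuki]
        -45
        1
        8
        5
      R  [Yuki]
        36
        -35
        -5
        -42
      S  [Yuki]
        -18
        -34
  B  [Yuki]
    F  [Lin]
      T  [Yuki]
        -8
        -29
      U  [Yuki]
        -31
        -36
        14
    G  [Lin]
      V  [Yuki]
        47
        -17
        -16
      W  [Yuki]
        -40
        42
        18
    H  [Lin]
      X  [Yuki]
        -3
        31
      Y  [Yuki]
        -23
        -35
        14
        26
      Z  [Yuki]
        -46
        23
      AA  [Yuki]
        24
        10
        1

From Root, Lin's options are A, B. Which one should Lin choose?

J (Yuki): min(-27, 1) = -27
K (Yuki): min(-2, 25) = -2
L (Yuki): min(-44, 30, 44) = -44
C (Lin): max(-27, -2, -44) = -2
M (Yuki): min(22, -26, -8) = -26
N (Yuki): min(31, -15, -33, 1) = -33
P (Yuki): min(-2, -25, -45) = -45
D (Lin): max(-26, -33, -45) = -26
Q (Yuki): min(-45, 1, 8, 5) = -45
R (Yuki): min(36, -35, -5, -42) = -42
S (Yuki): min(-18, -34) = -34
E (Lin): max(-45, -42, -34) = -34
A (Yuki): min(-2, -26, -34) = -34
T (Yuki): min(-8, -29) = -29
U (Yuki): min(-31, -36, 14) = -36
F (Lin): max(-29, -36) = -29
V (Yuki): min(47, -17, -16) = -17
W (Yuki): min(-40, 42, 18) = -40
G (Lin): max(-17, -40) = -17
X (Yuki): min(-3, 31) = -3
Y (Yuki): min(-23, -35, 14, 26) = -35
Z (Yuki): min(-46, 23) = -46
AA (Yuki): min(24, 10, 1) = 1
H (Lin): max(-3, -35, -46, 1) = 1
B (Yuki): min(-29, -17, 1) = -29
Root (Lin): max(-34, -29) = -29
Lin at Root wants the highest of {A=-34, B=-29}, so chooses B.

B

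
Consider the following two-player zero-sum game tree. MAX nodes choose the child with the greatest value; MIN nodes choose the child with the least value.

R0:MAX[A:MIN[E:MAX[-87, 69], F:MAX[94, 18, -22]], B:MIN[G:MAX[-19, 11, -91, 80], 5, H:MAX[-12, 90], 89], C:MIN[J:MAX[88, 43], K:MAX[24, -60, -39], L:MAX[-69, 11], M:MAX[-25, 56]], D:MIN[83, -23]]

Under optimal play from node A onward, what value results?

E (MAX): max(-87, 69) = 69
F (MAX): max(94, 18, -22) = 94
A (MIN): min(69, 94) = 69

69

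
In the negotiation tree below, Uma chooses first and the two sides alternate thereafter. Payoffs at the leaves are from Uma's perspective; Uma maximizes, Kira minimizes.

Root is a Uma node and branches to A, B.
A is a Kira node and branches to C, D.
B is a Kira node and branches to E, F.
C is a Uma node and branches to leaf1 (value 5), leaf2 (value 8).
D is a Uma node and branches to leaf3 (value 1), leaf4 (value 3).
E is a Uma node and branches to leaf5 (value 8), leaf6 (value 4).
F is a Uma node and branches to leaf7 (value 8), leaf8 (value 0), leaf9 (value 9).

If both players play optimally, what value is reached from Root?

C (Uma): max(5, 8) = 8
D (Uma): max(1, 3) = 3
A (Kira): min(8, 3) = 3
E (Uma): max(8, 4) = 8
F (Uma): max(8, 0, 9) = 9
B (Kira): min(8, 9) = 8
Root (Uma): max(3, 8) = 8

8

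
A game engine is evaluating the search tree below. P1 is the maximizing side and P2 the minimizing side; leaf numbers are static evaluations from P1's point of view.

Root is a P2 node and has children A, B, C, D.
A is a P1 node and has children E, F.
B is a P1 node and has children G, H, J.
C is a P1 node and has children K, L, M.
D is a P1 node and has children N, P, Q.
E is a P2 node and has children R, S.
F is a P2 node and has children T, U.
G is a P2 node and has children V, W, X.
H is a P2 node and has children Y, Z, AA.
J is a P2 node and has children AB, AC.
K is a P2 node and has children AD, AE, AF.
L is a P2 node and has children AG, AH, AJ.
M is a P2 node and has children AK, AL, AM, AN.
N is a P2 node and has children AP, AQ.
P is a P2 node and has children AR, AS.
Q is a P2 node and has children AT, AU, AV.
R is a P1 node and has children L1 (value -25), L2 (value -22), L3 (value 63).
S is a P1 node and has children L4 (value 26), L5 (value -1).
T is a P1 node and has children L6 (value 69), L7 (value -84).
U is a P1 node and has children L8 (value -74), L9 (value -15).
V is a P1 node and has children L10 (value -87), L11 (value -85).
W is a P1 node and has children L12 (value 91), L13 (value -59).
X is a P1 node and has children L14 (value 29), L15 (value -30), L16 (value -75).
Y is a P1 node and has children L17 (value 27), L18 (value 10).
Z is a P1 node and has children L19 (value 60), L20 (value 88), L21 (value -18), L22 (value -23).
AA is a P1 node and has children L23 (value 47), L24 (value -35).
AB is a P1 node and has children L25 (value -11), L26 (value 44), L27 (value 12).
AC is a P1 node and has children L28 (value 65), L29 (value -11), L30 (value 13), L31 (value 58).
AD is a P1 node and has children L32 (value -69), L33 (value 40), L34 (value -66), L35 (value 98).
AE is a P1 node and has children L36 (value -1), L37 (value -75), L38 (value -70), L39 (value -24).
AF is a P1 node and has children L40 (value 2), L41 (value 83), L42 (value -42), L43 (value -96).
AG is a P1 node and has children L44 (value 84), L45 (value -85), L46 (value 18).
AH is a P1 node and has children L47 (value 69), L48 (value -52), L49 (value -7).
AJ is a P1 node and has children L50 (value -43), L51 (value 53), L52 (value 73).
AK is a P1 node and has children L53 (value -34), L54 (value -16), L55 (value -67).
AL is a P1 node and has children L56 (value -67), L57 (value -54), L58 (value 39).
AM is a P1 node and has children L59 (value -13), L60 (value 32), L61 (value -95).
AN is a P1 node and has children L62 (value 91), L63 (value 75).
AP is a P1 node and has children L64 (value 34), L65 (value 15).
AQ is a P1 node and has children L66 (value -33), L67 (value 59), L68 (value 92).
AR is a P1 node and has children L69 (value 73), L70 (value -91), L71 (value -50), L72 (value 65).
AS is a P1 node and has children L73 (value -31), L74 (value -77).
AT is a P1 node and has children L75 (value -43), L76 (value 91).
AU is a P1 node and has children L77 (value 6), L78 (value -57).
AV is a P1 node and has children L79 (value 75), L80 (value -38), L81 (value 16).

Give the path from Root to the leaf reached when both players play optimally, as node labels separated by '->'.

Root -> A -> E -> S -> L4

R (P1): max(-25, -22, 63) = 63
S (P1): max(26, -1) = 26
E (P2): min(63, 26) = 26
T (P1): max(69, -84) = 69
U (P1): max(-74, -15) = -15
F (P2): min(69, -15) = -15
A (P1): max(26, -15) = 26
V (P1): max(-87, -85) = -85
W (P1): max(91, -59) = 91
X (P1): max(29, -30, -75) = 29
G (P2): min(-85, 91, 29) = -85
Y (P1): max(27, 10) = 27
Z (P1): max(60, 88, -18, -23) = 88
AA (P1): max(47, -35) = 47
H (P2): min(27, 88, 47) = 27
AB (P1): max(-11, 44, 12) = 44
AC (P1): max(65, -11, 13, 58) = 65
J (P2): min(44, 65) = 44
B (P1): max(-85, 27, 44) = 44
AD (P1): max(-69, 40, -66, 98) = 98
AE (P1): max(-1, -75, -70, -24) = -1
AF (P1): max(2, 83, -42, -96) = 83
K (P2): min(98, -1, 83) = -1
AG (P1): max(84, -85, 18) = 84
AH (P1): max(69, -52, -7) = 69
AJ (P1): max(-43, 53, 73) = 73
L (P2): min(84, 69, 73) = 69
AK (P1): max(-34, -16, -67) = -16
AL (P1): max(-67, -54, 39) = 39
AM (P1): max(-13, 32, -95) = 32
AN (P1): max(91, 75) = 91
M (P2): min(-16, 39, 32, 91) = -16
C (P1): max(-1, 69, -16) = 69
AP (P1): max(34, 15) = 34
AQ (P1): max(-33, 59, 92) = 92
N (P2): min(34, 92) = 34
AR (P1): max(73, -91, -50, 65) = 73
AS (P1): max(-31, -77) = -31
P (P2): min(73, -31) = -31
AT (P1): max(-43, 91) = 91
AU (P1): max(6, -57) = 6
AV (P1): max(75, -38, 16) = 75
Q (P2): min(91, 6, 75) = 6
D (P1): max(34, -31, 6) = 34
Root (P2): min(26, 44, 69, 34) = 26
At Root, P2 picks A (lowest: 26).
At A, P1 picks E (highest: 26).
At E, P2 picks S (lowest: 26).
At S, P1 picks L4 (highest: 26).
Terminal value 26.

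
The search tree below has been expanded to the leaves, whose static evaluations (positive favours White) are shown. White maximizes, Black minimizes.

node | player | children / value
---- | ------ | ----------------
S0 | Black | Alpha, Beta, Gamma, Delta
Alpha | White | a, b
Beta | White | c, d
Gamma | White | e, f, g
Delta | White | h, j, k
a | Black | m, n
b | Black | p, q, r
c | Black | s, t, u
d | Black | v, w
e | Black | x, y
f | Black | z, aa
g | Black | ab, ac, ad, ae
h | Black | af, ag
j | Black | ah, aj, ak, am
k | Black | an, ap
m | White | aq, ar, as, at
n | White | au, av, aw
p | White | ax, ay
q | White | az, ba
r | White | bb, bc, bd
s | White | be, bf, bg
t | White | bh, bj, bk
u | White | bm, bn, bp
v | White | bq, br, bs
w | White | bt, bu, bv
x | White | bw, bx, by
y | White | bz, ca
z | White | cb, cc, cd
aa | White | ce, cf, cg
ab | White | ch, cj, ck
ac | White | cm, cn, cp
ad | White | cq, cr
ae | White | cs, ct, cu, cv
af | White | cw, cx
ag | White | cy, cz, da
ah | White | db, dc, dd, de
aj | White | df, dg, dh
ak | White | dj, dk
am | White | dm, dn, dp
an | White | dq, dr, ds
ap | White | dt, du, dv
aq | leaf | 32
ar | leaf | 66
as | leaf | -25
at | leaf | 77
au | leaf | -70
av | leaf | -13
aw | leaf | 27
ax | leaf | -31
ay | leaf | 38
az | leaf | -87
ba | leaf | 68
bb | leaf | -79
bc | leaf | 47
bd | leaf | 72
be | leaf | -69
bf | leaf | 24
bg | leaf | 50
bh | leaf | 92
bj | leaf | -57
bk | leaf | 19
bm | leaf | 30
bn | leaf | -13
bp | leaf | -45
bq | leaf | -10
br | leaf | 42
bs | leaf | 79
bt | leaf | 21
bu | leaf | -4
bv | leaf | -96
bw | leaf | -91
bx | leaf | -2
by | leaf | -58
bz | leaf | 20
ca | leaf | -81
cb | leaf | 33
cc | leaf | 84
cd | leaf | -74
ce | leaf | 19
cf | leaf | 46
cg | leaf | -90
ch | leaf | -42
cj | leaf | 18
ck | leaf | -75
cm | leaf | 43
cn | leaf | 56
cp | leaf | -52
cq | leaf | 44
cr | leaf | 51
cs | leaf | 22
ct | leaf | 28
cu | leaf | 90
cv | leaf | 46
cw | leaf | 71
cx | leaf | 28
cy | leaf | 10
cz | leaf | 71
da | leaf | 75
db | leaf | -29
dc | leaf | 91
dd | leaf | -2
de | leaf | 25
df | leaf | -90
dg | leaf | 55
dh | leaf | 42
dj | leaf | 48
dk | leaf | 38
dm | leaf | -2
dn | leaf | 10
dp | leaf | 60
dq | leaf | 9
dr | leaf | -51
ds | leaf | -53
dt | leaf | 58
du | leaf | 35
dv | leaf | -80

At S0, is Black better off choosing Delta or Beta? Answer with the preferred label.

af (White): max(71, 28) = 71
ag (White): max(10, 71, 75) = 75
h (Black): min(71, 75) = 71
ah (White): max(-29, 91, -2, 25) = 91
aj (White): max(-90, 55, 42) = 55
ak (White): max(48, 38) = 48
am (White): max(-2, 10, 60) = 60
j (Black): min(91, 55, 48, 60) = 48
an (White): max(9, -51, -53) = 9
ap (White): max(58, 35, -80) = 58
k (Black): min(9, 58) = 9
Delta (White): max(71, 48, 9) = 71
s (White): max(-69, 24, 50) = 50
t (White): max(92, -57, 19) = 92
u (White): max(30, -13, -45) = 30
c (Black): min(50, 92, 30) = 30
v (White): max(-10, 42, 79) = 79
w (White): max(21, -4, -96) = 21
d (Black): min(79, 21) = 21
Beta (White): max(30, 21) = 30
Black prefers the lower value; Delta=71, Beta=30. Beta is better since 30 < 71.

Beta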